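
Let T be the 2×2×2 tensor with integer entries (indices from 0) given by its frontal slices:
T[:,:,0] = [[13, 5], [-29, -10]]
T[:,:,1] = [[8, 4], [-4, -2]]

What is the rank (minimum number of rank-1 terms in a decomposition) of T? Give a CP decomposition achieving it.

Lower bound: the mode-3 unfolding of T (rows indexed by k, columns by (i,j) = (0,0), (0,1), (1,0), (1,1)) is [[13, 5, -29, -10], [8, 4, -4, -2]].
There the 2×2 minor on rows k ∈ {0, 1}, columns (i,j) ∈ {(0,0), (0,1)} is det [[13, 5], [8, 4]] = 12 ≠ 0, so this unfolding has rank ≥ 2; CP rank is at least every unfolding rank, so rank(T) ≥ 2. (Flattening ranks never certify an upper bound on CP rank; for that we must actually write T with 2 rank-1 terms.)
Upper bound — finding two terms. Write S_k = T[:,:,k] for the frontal slices: S₀ = [[13, 5], [-29, -10]], S₁ = [[8, 4], [-4, -2]].
If T = a₁ ⊗ b₁ ⊗ c₁ + a₂ ⊗ b₂ ⊗ c₂ then each S_k = c₁[k]·a₁b₁ᵀ + c₂[k]·a₂b₂ᵀ. S₀ and S₁ are linearly independent, so a₁b₁ᵀ and a₂b₂ᵀ must span the same plane of matrices: they are the rank-1 matrices of the form x·S₀ + y·S₁.
det(x·S₀ + y·S₁) is 15·x² + 30·xy = 15·(x + 2·y)(x), vanishing at (x:y) = (2:-1) and (0:1).
M₁ = 2·S₀ − S₁ = [[18, 6], [-54, -18]] = 6·[1, -3][3, 1]ᵀ and M₂ = S₁ = [[8, 4], [-4, -2]] = 2·[2, -1][2, 1]ᵀ, so take a₁ = [1, -3], b₁ = [3, 1], a₂ = [2, -1], b₂ = [2, 1].
Each slice is an integer combination of E₁ = a₁b₁ᵀ and E₂ = a₂b₂ᵀ: S₀ = 3·E₁ + E₂, S₁ = 2·E₂; reading off coefficients, c₁ = [3, 0] and c₂ = [1, 2].
Hence T = [1, -3] ⊗ [3, 1] ⊗ [3, 0] + [2, -1] ⊗ [2, 1] ⊗ [1, 2], so rank(T) ≤ 2.
These bounds meet, so rank(T) = 2.

rank(T) = 2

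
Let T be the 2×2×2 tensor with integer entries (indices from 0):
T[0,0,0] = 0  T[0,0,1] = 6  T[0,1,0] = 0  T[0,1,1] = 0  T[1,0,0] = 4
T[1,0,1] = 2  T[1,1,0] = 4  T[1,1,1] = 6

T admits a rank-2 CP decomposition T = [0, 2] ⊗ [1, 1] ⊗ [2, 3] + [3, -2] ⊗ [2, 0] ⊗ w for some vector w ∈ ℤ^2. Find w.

w = [0, 1]

Subtract the known terms from T to get the rank-1 residual R = [3, -2] ⊗ [2, 0] ⊗ w, so R[i,j,k] = a[i]·b[j]·w[k]. Pick indices with nonzero a[0]·b[0] = (3)·(2) = 6. Only the fibre through (0,0,·) is needed: R[0,0,:] = T[0,0,:] − Σₗ aₗ[0]bₗ[0]cₗ = [0, 6] − (0)·(1)·[2, 3] = [0, 6]. Then w[k] = R[0,0,k] / 6 for each k, giving w = [0, 6] / 6 = [0, 1].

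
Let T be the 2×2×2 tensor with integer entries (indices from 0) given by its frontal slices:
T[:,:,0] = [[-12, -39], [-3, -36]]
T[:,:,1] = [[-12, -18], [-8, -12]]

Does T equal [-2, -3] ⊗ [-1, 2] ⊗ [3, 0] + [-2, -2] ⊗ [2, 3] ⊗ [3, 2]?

Reconstruct entry (0,0,0) from the claimed factors: Σₗ aₗ[0]bₗ[0]cₗ[0] = (-2)·(-1)·(3) + (-2)·(2)·(3) = -6, but T[0,0,0] = -12. The claim is false.

No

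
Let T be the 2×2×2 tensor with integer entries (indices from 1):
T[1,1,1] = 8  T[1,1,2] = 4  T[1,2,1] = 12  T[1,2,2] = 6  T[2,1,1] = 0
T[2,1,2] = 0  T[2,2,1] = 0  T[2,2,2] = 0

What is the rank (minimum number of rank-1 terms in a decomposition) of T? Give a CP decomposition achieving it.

Lower bound: T ≠ 0 (e.g. T[1,1,1] = 8), so rank(T) ≥ 1.
Upper bound: if T = a ⊗ b ⊗ c then every fibre of T is a multiple of the corresponding factor, so read the factors off the fibres through the nonzero entry T[1,1,1] = 8.
The mode-1 fibre T[:,1,1] = [8, 0] gives a = [1, 0] (primitive direction); the mode-2 fibre T[1,:,1] = [8, 12] gives b = [2, 3]; then c[k] = T[1,1,k] / (a[1]·b[1]) = [8, 4] / 2 = [4, 2].
Expanding [1, 0] ⊗ [2, 3] ⊗ [4, 2] reproduces all 8 entries of T, so T = [1, 0] ⊗ [2, 3] ⊗ [4, 2] and rank(T) ≤ 1.
These bounds meet, so rank(T) = 1.

rank(T) = 1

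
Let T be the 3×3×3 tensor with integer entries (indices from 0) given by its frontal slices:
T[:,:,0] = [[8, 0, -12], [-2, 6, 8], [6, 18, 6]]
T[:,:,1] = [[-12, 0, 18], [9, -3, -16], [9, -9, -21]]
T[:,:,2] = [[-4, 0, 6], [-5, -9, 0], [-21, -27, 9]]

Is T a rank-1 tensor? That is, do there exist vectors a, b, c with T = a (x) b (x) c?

No

The mode-1 unfolding of T (rows indexed by i, columns by (j,k) = (0,0), (0,1), (0,2), (1,0), (1,1), (1,2), (2,0), (2,1), (2,2)) is [[8, -12, -4, 0, 0, 0, -12, 18, 6], [-2, 9, -5, 6, -3, -9, 8, -16, 0], [6, 9, -21, 18, -9, -27, 6, -21, 9]].
There the 2×2 minor on rows i ∈ {0, 1}, columns (j,k) ∈ {(0,0), (0,1)} is det [[8, -12], [-2, 9]] = 48 ≠ 0, so this unfolding has rank ≥ 2; CP rank is at least every unfolding rank, so rank(T) ≥ 2.
In particular rank(T) ≥ 2 > 1, so T is not rank-1.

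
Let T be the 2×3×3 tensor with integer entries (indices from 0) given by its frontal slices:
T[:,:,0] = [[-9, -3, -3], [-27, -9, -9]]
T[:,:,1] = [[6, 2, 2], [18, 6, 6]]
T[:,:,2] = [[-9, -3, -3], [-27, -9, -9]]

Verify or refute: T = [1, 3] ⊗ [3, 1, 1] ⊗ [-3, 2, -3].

Yes

Reconstruct entrywise from the claimed factors. For example, T[1,0,1] = 18 and Σₗ aₗ[1]bₗ[0]cₗ[1] = (3)·(3)·(2) = 18; checking all 18 entries, every one matches. The claim holds.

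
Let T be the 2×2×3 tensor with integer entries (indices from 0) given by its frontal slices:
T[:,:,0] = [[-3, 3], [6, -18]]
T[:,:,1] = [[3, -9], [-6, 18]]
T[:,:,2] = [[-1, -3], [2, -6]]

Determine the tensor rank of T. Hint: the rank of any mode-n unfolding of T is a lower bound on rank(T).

2

Lower bound: the mode-2 unfolding of T (rows indexed by j, columns by (i,k) = (0,0), (0,1), (0,2), (1,0), (1,1), (1,2)) is [[-3, 3, -1, 6, -6, 2], [3, -9, -3, -18, 18, -6]].
There the 2×2 minor on rows j ∈ {0, 1}, columns (i,k) ∈ {(0,0), (0,1)} is det [[-3, 3], [3, -9]] = 18 ≠ 0, so this unfolding has rank ≥ 2; CP rank is at least every unfolding rank, so rank(T) ≥ 2. (Unfolding ranks only ever bound the CP rank from below — rank(T) can be strictly larger than all of them — so the matching upper bound has to come from an explicit 2-term decomposition.)
Upper bound — finding two terms. Write S_k = T[:,:,k] for the frontal slices: S₀ = [[-3, 3], [6, -18]], S₁ = [[3, -9], [-6, 18]], S₂ = [[-1, -3], [2, -6]].
If T = a₁ ⊗ b₁ ⊗ c₁ + a₂ ⊗ b₂ ⊗ c₂ then each S_k = c₁[k]·a₁b₁ᵀ + c₂[k]·a₂b₂ᵀ. S₀ and S₁ are linearly independent, so a₁b₁ᵀ and a₂b₂ᵀ must span the same plane of matrices: they are the rank-1 matrices of the form x·S₀ + y·S₁.
det(x·S₀ + y·S₁) is 36·x² − 36·xy = 36·(x − y)(x), vanishing at (x:y) = (1:1) and (0:1).
M₁ = S₀ + S₁ = [[0, -6], [0, 0]] = (-6)·[1, 0][0, 1]ᵀ and M₂ = S₁ = [[3, -9], [-6, 18]] = 3·[1, -2][1, -3]ᵀ, so take a₁ = [1, 0], b₁ = [0, 1], a₂ = [1, -2], b₂ = [1, -3].
Each slice is an integer combination of E₁ = a₁b₁ᵀ and E₂ = a₂b₂ᵀ: S₀ = −6·E₁ − 3·E₂, S₁ = 3·E₂, S₂ = −6·E₁ − E₂; reading off coefficients, c₁ = [-6, 0, -6] and c₂ = [-3, 3, -1].
Hence T = [1, 0] ⊗ [0, 1] ⊗ [-6, 0, -6] + [1, -2] ⊗ [1, -3] ⊗ [-3, 3, -1], so rank(T) ≤ 2.
These bounds meet, so rank(T) = 2.
Check entry T[1,1,0] = -18: (0)·(1)·(-6) + (-2)·(-3)·(-3) = -18.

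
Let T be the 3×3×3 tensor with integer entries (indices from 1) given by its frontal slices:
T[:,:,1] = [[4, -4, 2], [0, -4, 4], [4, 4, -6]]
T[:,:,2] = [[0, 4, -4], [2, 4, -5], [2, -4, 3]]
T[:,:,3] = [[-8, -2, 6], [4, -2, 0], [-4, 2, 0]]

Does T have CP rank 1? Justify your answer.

The mode-1 unfolding of T (rows indexed by i, columns by (j,k) = (1,1), (1,2), (1,3), (2,1), (2,2), (2,3), (3,1), (3,2), (3,3)) is [[4, 0, -8, -4, 4, -2, 2, -4, 6], [0, 2, 4, -4, 4, -2, 4, -5, 0], [4, 2, -4, 4, -4, 2, -6, 3, 0]].
There the 3×3 minor on rows i ∈ {1, 2, 3}, columns (j,k) ∈ {(1,1), (1,2), (2,1)} is det [[4, 0, -4], [0, 2, -4], [4, 2, 4]] = 96 ≠ 0, so this unfolding has rank ≥ 3; CP rank is at least every unfolding rank, so rank(T) ≥ 3.
In particular rank(T) ≥ 3 > 1, so T is not rank-1.

No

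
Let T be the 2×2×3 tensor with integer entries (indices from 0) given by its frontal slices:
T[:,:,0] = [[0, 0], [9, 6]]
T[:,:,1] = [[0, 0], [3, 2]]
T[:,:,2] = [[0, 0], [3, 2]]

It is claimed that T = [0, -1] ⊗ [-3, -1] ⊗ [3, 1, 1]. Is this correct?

Reconstruct entry (1,1,0) from the claimed factors: Σₗ aₗ[1]bₗ[1]cₗ[0] = (-1)·(-1)·(3) = 3, but T[1,1,0] = 6. The claim is false.

No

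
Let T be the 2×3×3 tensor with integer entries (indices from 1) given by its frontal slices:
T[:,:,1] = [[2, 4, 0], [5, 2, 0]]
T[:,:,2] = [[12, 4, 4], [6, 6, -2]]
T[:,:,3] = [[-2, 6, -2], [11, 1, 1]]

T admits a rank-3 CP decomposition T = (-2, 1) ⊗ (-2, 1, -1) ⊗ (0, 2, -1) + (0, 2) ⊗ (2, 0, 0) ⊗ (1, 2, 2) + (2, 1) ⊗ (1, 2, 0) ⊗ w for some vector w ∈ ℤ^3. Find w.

Subtract the known terms from T to get the rank-1 residual R = (2, 1) ⊗ (1, 2, 0) ⊗ w, so R[i,j,k] = a[i]·b[j]·w[k]. Pick indices with nonzero a[1]·b[1] = (2)·(1) = 2. Only the fibre through (1,1,·) is needed: R[1,1,:] = T[1,1,:] − Σₗ aₗ[1]bₗ[1]cₗ = [2, 12, -2] − (-2)·(-2)·(0, 2, -1) − (0)·(2)·(1, 2, 2) = [2, 4, 2]. Then w[k] = R[1,1,k] / 2 for each k, giving w = [2, 4, 2] / 2 = (1, 2, 1).

w = (1, 2, 1)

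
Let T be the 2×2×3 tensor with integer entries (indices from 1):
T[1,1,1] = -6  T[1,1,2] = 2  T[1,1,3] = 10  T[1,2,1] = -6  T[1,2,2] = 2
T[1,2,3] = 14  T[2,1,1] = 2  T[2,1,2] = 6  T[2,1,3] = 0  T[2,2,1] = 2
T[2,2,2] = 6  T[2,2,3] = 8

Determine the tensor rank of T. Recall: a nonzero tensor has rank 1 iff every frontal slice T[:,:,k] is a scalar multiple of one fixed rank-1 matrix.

3

Lower bound: in the mode-3 unfolding of T (rows indexed by k, columns by (i,j)) the 3×3 minor on rows k ∈ {1, 2, 3}, columns (i,j) ∈ {(1,1), (1,2), (2,1)} is det [[-6, -6, 2], [2, 2, 6], [10, 14, 0]] = 160 ≠ 0, so that unfolding has rank ≥ 3 and hence rank(T) ≥ 3 (CP rank is at least every unfolding rank, though it can be larger).
Upper bound: T is a sum of 3 rank-1 terms, T = [1, -2] ⊗ [1, 1] ⊗ [-2, -2, 2] + [1, 2] ⊗ [0, 1] ⊗ [0, 0, 4] + [2, 1] ⊗ [1, 1] ⊗ [-2, 2, 4] (written with every a and b primitive with positive leading entry and the scale carried by c; CP decompositions are not unique, and this one is verified by expanding entrywise), so rank(T) ≤ 3.
These bounds meet, so rank(T) = 3.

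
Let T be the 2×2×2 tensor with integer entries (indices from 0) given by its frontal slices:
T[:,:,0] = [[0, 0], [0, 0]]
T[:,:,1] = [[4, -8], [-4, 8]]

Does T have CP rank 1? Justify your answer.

If T = a ⊗ b ⊗ c then every fibre of T is a multiple of the corresponding factor, so read the factors off the fibres through the nonzero entry T[0,0,1] = 4.
The mode-1 fibre T[:,0,1] = [4, -4] gives a = (1, -1) (primitive direction); the mode-2 fibre T[0,:,1] = [4, -8] gives b = (1, -2); then c[k] = T[0,0,k] / (a[0]·b[0]) = [0, 4] / 1 = (0, 4).
Expanding (1, -1) ⊗ (1, -2) ⊗ (0, 4) reproduces all 8 entries of T, so T = (1, -1) ⊗ (1, -2) ⊗ (0, 4) and rank(T) ≤ 1.
Equivalently every frontal slice T[:,:,k] is c[k] times the rank-1 matrix (1, -1) ⊗ (1, -2). So T has rank 1 (it is nonzero).

Yes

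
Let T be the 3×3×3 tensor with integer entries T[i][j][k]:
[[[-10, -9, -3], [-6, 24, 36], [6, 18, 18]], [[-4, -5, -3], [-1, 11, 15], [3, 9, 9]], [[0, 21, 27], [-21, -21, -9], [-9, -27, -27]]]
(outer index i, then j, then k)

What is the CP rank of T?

Lower bound: the mode-3 unfolding of T (rows indexed by k, columns by (i,j) = (0,0), (0,1), (0,2), (1,0), (1,1), (1,2), (2,0), (2,1), (2,2)) is [[-10, -6, 6, -4, -1, 3, 0, -21, -9], [-9, 24, 18, -5, 11, 9, 21, -21, -27], [-3, 36, 18, -3, 15, 9, 27, -9, -27]].
There the 2×2 minor on rows k ∈ {0, 1}, columns (i,j) ∈ {(0,0), (0,1)} is det [[-10, -6], [-9, 24]] = -294 ≠ 0, so this unfolding has rank ≥ 2; CP rank is at least every unfolding rank, so rank(T) ≥ 2. (This is only a lower bound: in general the CP rank may exceed every unfolding rank, so we still need to exhibit 2 rank-1 terms summing to T.)
Upper bound — finding two terms. Write S_k = T[:,:,k] for the frontal slices: S₀ = [[-10, -6, 6], [-4, -1, 3], [0, -21, -9]], S₁ = [[-9, 24, 18], [-5, 11, 9], [21, -21, -27]], S₂ = [[-3, 36, 18], [-3, 15, 9], [27, -9, -27]].
If T = a₁ (x) b₁ (x) c₁ + a₂ (x) b₂ (x) c₂ then each S_k = c₁[k]·a₁b₁ᵀ + c₂[k]·a₂b₂ᵀ. S₀ and S₁ are linearly independent, so a₁b₁ᵀ and a₂b₂ᵀ must span the same plane of matrices: they are the rank-1 matrices of the form x·S₀ + y·S₁.
The 2×2 minor of x·S₀ + y·S₁ on rows {0,1}, columns {0,1} is −14·x² − 35·xy + 21·y² = (-7)·(x + 3·y)(2·x − y), vanishing at (x:y) = (3:-1) and (1:2).
M₁ = 3·S₀ − S₁ = [[-21, -42, 0], [-7, -14, 0], [-21, -42, 0]] = (-7)·[3, 1, 3][1, 2, 0]ᵀ and M₂ = S₀ + 2·S₁ = [[-28, 42, 42], [-14, 21, 21], [42, -63, -63]] = (-7)·[2, 1, -3][2, -3, -3]ᵀ, so take a₁ = [3, 1, 3], b₁ = [1, 2, 0], a₂ = [2, 1, -3], b₂ = [2, -3, -3].
Each slice is an integer combination of E₁ = a₁b₁ᵀ and E₂ = a₂b₂ᵀ: S₀ = −2·E₁ − E₂, S₁ = E₁ − 3·E₂, S₂ = 3·E₁ − 3·E₂; reading off coefficients, c₁ = [-2, 1, 3] and c₂ = [-1, -3, -3].
Hence T = [3, 1, 3] (x) [1, 2, 0] (x) [-2, 1, 3] + [2, 1, -3] (x) [2, -3, -3] (x) [-1, -3, -3], so rank(T) ≤ 2.
These bounds meet, so rank(T) = 2.

2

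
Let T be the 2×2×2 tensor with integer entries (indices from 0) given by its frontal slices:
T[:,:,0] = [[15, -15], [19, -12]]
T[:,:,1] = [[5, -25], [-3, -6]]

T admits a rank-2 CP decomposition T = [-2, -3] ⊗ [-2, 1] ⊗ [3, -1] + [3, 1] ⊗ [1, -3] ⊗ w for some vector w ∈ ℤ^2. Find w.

Subtract the known terms from T to get the rank-1 residual R = [3, 1] ⊗ [1, -3] ⊗ w, so R[i,j,k] = a[i]·b[j]·w[k]. Pick indices with nonzero a[0]·b[0] = (3)·(1) = 3. Only the fibre through (0,0,·) is needed: R[0,0,:] = T[0,0,:] − Σₗ aₗ[0]bₗ[0]cₗ = [15, 5] − (-2)·(-2)·[3, -1] = [3, 9]. Then w[k] = R[0,0,k] / 3 for each k, giving w = [3, 9] / 3 = [1, 3].

w = [1, 3]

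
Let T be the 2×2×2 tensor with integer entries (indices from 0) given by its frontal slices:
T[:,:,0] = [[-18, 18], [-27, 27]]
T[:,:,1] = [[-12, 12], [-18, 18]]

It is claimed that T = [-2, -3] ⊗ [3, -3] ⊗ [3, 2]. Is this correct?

Reconstruct entrywise from the claimed factors. For example, T[1,0,0] = -27 and Σₗ aₗ[1]bₗ[0]cₗ[0] = (-3)·(3)·(3) = -27; checking all 8 entries, every one matches. The claim holds.

Yes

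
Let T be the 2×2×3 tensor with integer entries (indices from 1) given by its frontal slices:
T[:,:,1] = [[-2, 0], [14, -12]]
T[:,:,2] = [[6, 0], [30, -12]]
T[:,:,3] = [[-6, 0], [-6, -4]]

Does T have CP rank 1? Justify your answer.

No

The mode-3 unfolding of T (rows indexed by k, columns by (i,j) = (1,1), (1,2), (2,1), (2,2)) is [[-2, 0, 14, -12], [6, 0, 30, -12], [-6, 0, -6, -4]].
There the 2×2 minor on rows k ∈ {1, 2}, columns (i,j) ∈ {(1,1), (2,1)} is det [[-2, 14], [6, 30]] = -144 ≠ 0, so this unfolding has rank ≥ 2; CP rank is at least every unfolding rank, so rank(T) ≥ 2.
In particular rank(T) ≥ 2 > 1, so T is not rank-1.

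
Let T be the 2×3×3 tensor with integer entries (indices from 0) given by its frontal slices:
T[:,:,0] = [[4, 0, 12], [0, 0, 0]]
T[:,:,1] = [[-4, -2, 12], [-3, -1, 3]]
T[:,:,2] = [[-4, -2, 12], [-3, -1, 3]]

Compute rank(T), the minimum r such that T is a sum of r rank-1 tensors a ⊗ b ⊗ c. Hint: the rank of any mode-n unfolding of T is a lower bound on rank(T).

Lower bound: the mode-3 unfolding of T (rows indexed by k, columns by (i,j) = (0,0), (0,1), (0,2), (1,0), (1,1), (1,2)) is [[4, 0, 12, 0, 0, 0], [-4, -2, 12, -3, -1, 3], [-4, -2, 12, -3, -1, 3]].
There the 2×2 minor on rows k ∈ {0, 1}, columns (i,j) ∈ {(0,0), (0,1)} is det [[4, 0], [-4, -2]] = -8 ≠ 0, so this unfolding has rank ≥ 2; CP rank is at least every unfolding rank, so rank(T) ≥ 2. (Flattening ranks never certify an upper bound on CP rank; for that we must actually write T with 2 rank-1 terms.)
Upper bound — finding two terms. Write S_k = T[:,:,k] for the frontal slices: S₀ = [[4, 0, 12], [0, 0, 0]], S₁ = [[-4, -2, 12], [-3, -1, 3]], S₂ = [[-4, -2, 12], [-3, -1, 3]].
If T = a₁ ⊗ b₁ ⊗ c₁ + a₂ ⊗ b₂ ⊗ c₂ then each S_k = c₁[k]·a₁b₁ᵀ + c₂[k]·a₂b₂ᵀ. S₀ and S₁ are linearly independent, so a₁b₁ᵀ and a₂b₂ᵀ must span the same plane of matrices: they are the rank-1 matrices of the form x·S₀ + y·S₁.
The 2×2 minor of x·S₀ + y·S₁ on rows {0,1}, columns {0,1} is −4·xy − 2·y² = (-2)·(y)(2·x + y), vanishing at (x:y) = (1:0) and (1:-2).
M₁ = S₀ = [[4, 0, 12], [0, 0, 0]] = 4·(1, 0)(1, 0, 3)ᵀ and M₂ = S₀ − 2·S₁ = [[12, 4, -12], [6, 2, -6]] = 2·(2, 1)(3, 1, -3)ᵀ, so take a₁ = (1, 0), b₁ = (1, 0, 3), a₂ = (2, 1), b₂ = (3, 1, -3).
Each slice is an integer combination of E₁ = a₁b₁ᵀ and E₂ = a₂b₂ᵀ: S₀ = 4·E₁, S₁ = 2·E₁ − E₂, S₂ = 2·E₁ − E₂; reading off coefficients, c₁ = (4, 2, 2) and c₂ = (0, -1, -1).
Hence T = (1, 0) ⊗ (1, 0, 3) ⊗ (4, 2, 2) + (2, 1) ⊗ (3, 1, -3) ⊗ (0, -1, -1), so rank(T) ≤ 2.
These bounds meet, so rank(T) = 2.

2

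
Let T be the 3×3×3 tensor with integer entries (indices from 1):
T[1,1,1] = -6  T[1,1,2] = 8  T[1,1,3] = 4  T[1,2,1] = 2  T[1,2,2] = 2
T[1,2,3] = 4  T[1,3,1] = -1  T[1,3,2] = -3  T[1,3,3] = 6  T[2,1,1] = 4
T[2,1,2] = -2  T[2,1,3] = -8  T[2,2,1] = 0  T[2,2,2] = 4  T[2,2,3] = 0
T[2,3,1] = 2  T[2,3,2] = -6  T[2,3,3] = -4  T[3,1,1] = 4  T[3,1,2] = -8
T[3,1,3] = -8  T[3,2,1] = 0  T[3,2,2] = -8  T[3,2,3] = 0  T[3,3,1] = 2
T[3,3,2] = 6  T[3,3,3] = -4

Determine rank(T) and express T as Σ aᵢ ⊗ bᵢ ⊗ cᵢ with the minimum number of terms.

Lower bound: the mode-2 unfolding of T (rows indexed by j, columns by (i,k) = (1,1), (1,2), (1,3), (2,1), (2,2), (2,3), (3,1), (3,2), (3,3)) is [[-6, 8, 4, 4, -2, -8, 4, -8, -8], [2, 2, 4, 0, 4, 0, 0, -8, 0], [-1, -3, 6, 2, -6, -4, 2, 6, -4]].
There the 3×3 minor on rows j ∈ {1, 2, 3}, columns (i,k) ∈ {(1,1), (1,2), (1,3)} is det [[-6, 8, 4], [2, 2, 4], [-1, -3, 6]] = -288 ≠ 0, so this unfolding has rank ≥ 3; CP rank is at least every unfolding rank, so rank(T) ≥ 3. (This is only a lower bound: in general the CP rank may exceed every unfolding rank, so we still need to exhibit 3 rank-1 terms summing to T.)
Upper bound: T is a sum of 3 rank-1 terms, T = (1, -1, -1) ⊗ (2, 0, 1) ⊗ (-2, 2, 4) + (1, 0, 0) ⊗ (2, -2, -1) ⊗ (-1, 1, -2) + (1, 1, -2) ⊗ (1, 2, -2) ⊗ (0, 2, 0) (one valid choice — decompositions are not unique — normalised so each a, b is primitive with positive first nonzero entry; check it by expanding all entries), so rank(T) ≤ 3.
These bounds meet, so rank(T) = 3.
Check entry T[2,3,3] = -4: (-1)·(1)·(4) + (0)·(-1)·(-2) + (1)·(-2)·(0) = -4.

rank(T) = 3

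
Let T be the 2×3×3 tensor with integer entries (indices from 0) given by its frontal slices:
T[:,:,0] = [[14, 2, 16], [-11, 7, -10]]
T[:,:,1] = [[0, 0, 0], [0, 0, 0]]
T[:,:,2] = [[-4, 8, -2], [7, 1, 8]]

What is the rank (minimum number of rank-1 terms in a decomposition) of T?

2

Lower bound: in the mode-2 unfolding of T (rows indexed by j, columns by (i,k)) the 2×2 minor on rows j ∈ {0, 1}, columns (i,k) ∈ {(0,0), (0,2)} is det [[14, -4], [2, 8]] = 120 ≠ 0, so that unfolding has rank ≥ 2 and hence rank(T) ≥ 2 (CP rank is at least every unfolding rank, though it can be larger).
Upper bound: with S_k = T[:,:,k], the two rank-1 terms a₁b₁ᵀ, a₂b₂ᵀ are the rank-1 members of the pencil x·S₀ + y·S₂.
The 2×2 minor of x·S₀ + y·S₂ on rows {0,1}, columns {0,1} is 120·x² + 60·xy − 60·y² = 60·(2·x − y)(x + y), vanishing at (x:y) = (1:2) and (1:-1).
M₁ = S₀ + 2·S₂ = [[6, 18, 12], [3, 9, 6]] = 3·[2, 1][1, 3, 2]ᵀ and M₂ = S₀ − S₂ = [[18, -6, 18], [-18, 6, -18]] = 6·[1, -1][3, -1, 3]ᵀ, so take a₁ = [2, 1], b₁ = [1, 3, 2], a₂ = [1, -1], b₂ = [3, -1, 3].
Each slice is an integer combination of E₁ = a₁b₁ᵀ and E₂ = a₂b₂ᵀ: S₀ = E₁ + 4·E₂, S₁ = 0, S₂ = E₁ − 2·E₂; reading off coefficients, c₁ = [1, 0, 1] and c₂ = [4, 0, -2].
Hence T = [2, 1] ⊗ [1, 3, 2] ⊗ [1, 0, 1] + [1, -1] ⊗ [3, -1, 3] ⊗ [4, 0, -2], so rank(T) ≤ 2.
These bounds meet, so rank(T) = 2.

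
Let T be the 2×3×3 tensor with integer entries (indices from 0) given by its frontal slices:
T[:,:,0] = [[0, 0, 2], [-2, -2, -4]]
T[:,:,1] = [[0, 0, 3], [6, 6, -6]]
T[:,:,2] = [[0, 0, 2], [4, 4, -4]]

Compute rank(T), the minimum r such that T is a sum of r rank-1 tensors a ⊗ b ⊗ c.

2

Lower bound: in the mode-2 unfolding of T (rows indexed by j, columns by (i,k)) the 2×2 minor on rows j ∈ {0, 2}, columns (i,k) ∈ {(0,0), (1,0)} is det [[0, -2], [2, -4]] = 4 ≠ 0, so that unfolding has rank ≥ 2 and hence rank(T) ≥ 2 (CP rank is at least every unfolding rank, though it can be larger).
Upper bound: with S_k = T[:,:,k], the two rank-1 terms a₁b₁ᵀ, a₂b₂ᵀ are the rank-1 members of the pencil x·S₀ + y·S₁.
The 2×2 minor of x·S₀ + y·S₁ on rows {0,1}, columns {0,2} is 4·x² − 6·xy − 18·y² = 2·(x − 3·y)(2·x + 3·y), vanishing at (x:y) = (3:1) and (3:-2).
M₁ = 3·S₀ + S₁ = [[0, 0, 9], [0, 0, -18]] = 9·(1, -2)(0, 0, 1)ᵀ and M₂ = 3·S₀ − 2·S₁ = [[0, 0, 0], [-18, -18, 0]] = (-18)·(0, 1)(1, 1, 0)ᵀ, so take a₁ = (1, -2), b₁ = (0, 0, 1), a₂ = (0, 1), b₂ = (1, 1, 0).
Each slice is an integer combination of E₁ = a₁b₁ᵀ and E₂ = a₂b₂ᵀ: S₀ = 2·E₁ − 2·E₂, S₁ = 3·E₁ + 6·E₂, S₂ = 2·E₁ + 4·E₂; reading off coefficients, c₁ = (2, 3, 2) and c₂ = (-2, 6, 4).
Hence T = (1, -2) ⊗ (0, 0, 1) ⊗ (2, 3, 2) + (0, 1) ⊗ (1, 1, 0) ⊗ (-2, 6, 4), so rank(T) ≤ 2.
These bounds meet, so rank(T) = 2.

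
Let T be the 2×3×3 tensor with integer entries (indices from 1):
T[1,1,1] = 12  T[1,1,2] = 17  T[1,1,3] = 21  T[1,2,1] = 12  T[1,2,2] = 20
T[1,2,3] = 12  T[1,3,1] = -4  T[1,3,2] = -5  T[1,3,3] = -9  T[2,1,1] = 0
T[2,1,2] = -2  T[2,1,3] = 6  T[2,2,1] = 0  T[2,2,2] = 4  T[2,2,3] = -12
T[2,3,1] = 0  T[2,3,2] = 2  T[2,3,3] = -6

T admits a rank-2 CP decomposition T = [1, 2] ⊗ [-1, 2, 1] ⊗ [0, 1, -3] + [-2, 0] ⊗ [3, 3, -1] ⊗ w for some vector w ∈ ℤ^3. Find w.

w = [-2, -3, -3]

Subtract the known terms from T to get the rank-1 residual R = [-2, 0] ⊗ [3, 3, -1] ⊗ w, so R[i,j,k] = a[i]·b[j]·w[k]. Pick indices with nonzero a[1]·b[1] = (-2)·(3) = -6. Only the fibre through (1,1,·) is needed: R[1,1,:] = T[1,1,:] − Σₗ aₗ[1]bₗ[1]cₗ = [12, 17, 21] − (1)·(-1)·[0, 1, -3] = [12, 18, 18]. Then w[k] = R[1,1,k] / -6 for each k, giving w = [12, 18, 18] / -6 = [-2, -3, -3].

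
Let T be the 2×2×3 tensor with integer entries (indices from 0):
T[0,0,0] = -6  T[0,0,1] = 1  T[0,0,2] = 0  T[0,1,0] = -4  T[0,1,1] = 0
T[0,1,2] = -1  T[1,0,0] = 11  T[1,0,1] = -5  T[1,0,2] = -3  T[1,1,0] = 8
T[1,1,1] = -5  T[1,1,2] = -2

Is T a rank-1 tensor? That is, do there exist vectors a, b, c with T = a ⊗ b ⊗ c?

The mode-3 unfolding of T (rows indexed by k, columns by (i,j) = (0,0), (0,1), (1,0), (1,1)) is [[-6, -4, 11, 8], [1, 0, -5, -5], [0, -1, -3, -2]].
There the 3×3 minor on rows k ∈ {0, 1, 2}, columns (i,j) ∈ {(0,0), (0,1), (1,0)} is det [[-6, -4, 11], [1, 0, -5], [0, -1, -3]] = 7 ≠ 0, so this unfolding has rank ≥ 3; CP rank is at least every unfolding rank, so rank(T) ≥ 3.
In particular rank(T) ≥ 3 > 1, so T is not rank-1.

No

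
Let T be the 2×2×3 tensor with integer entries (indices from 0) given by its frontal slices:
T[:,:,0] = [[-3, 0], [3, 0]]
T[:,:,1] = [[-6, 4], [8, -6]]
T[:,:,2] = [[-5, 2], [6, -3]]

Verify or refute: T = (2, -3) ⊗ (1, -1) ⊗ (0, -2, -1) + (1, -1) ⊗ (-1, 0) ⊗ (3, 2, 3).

Yes

Reconstruct entrywise from the claimed factors. For example, T[0,0,1] = -6 and Σₗ aₗ[0]bₗ[0]cₗ[1] = (2)·(1)·(-2) + (1)·(-1)·(2) = -6; checking all 12 entries, every one matches. The claim holds.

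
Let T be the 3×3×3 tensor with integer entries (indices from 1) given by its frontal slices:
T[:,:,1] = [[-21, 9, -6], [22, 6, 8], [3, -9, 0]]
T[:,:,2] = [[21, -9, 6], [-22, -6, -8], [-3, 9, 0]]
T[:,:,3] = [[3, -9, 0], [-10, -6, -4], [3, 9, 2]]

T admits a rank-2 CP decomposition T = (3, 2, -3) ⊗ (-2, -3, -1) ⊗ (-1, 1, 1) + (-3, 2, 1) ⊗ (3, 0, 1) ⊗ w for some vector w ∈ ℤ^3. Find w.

w = (3, -3, -1)

Subtract the known terms from T to get the rank-1 residual R = (-3, 2, 1) ⊗ (3, 0, 1) ⊗ w, so R[i,j,k] = a[i]·b[j]·w[k]. Pick indices with nonzero a[1]·b[1] = (-3)·(3) = -9. Only the fibre through (1,1,·) is needed: R[1,1,:] = T[1,1,:] − Σₗ aₗ[1]bₗ[1]cₗ = [-21, 21, 3] − (3)·(-2)·(-1, 1, 1) = [-27, 27, 9]. Then w[k] = R[1,1,k] / -9 for each k, giving w = [-27, 27, 9] / -9 = (3, -3, -1).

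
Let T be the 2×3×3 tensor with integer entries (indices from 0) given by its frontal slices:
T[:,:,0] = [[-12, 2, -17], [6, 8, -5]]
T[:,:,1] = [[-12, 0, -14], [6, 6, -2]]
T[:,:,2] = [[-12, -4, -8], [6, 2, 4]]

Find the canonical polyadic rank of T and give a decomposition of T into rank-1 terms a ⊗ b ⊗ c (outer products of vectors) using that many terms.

Lower bound: the mode-2 unfolding of T (rows indexed by j, columns by (i,k) = (0,0), (0,1), (0,2), (1,0), (1,1), (1,2)) is [[-12, -12, -12, 6, 6, 6], [2, 0, -4, 8, 6, 2], [-17, -14, -8, -5, -2, 4]].
There the 2×2 minor on rows j ∈ {0, 1}, columns (i,k) ∈ {(0,0), (0,1)} is det [[-12, -12], [2, 0]] = 24 ≠ 0, so this unfolding has rank ≥ 2; CP rank is at least every unfolding rank, so rank(T) ≥ 2. (Flattening ranks never certify an upper bound on CP rank; for that we must actually write T with 2 rank-1 terms.)
Upper bound — finding two terms. Write S_k = T[:,:,k] for the frontal slices: S₀ = [[-12, 2, -17], [6, 8, -5]], S₁ = [[-12, 0, -14], [6, 6, -2]], S₂ = [[-12, -4, -8], [6, 2, 4]].
If T = a₁ ⊗ b₁ ⊗ c₁ + a₂ ⊗ b₂ ⊗ c₂ then each S_k = c₁[k]·a₁b₁ᵀ + c₂[k]·a₂b₂ᵀ. S₀ and S₁ are linearly independent, so a₁b₁ᵀ and a₂b₂ᵀ must span the same plane of matrices: they are the rank-1 matrices of the form x·S₀ + y·S₁.
The 2×2 minor of x·S₀ + y·S₁ on rows {0,1}, columns {0,1} is −108·x² − 180·xy − 72·y² = (-36)·(3·x + 2·y)(x + y), vanishing at (x:y) = (2:-3) and (1:-1).
M₁ = 2·S₀ − 3·S₁ = [[12, 4, 8], [-6, -2, -4]] = 2·[2, -1][3, 1, 2]ᵀ and M₂ = S₀ − S₁ = [[0, 2, -3], [0, 2, -3]] = [1, 1][0, 2, -3]ᵀ, so take a₁ = [2, -1], b₁ = [3, 1, 2], a₂ = [1, 1], b₂ = [0, 2, -3].
Each slice is an integer combination of E₁ = a₁b₁ᵀ and E₂ = a₂b₂ᵀ: S₀ = −2·E₁ + 3·E₂, S₁ = −2·E₁ + 2·E₂, S₂ = −2·E₁; reading off coefficients, c₁ = [-2, -2, -2] and c₂ = [3, 2, 0].
Hence T = [2, -1] ⊗ [3, 1, 2] ⊗ [-2, -2, -2] + [1, 1] ⊗ [0, 2, -3] ⊗ [3, 2, 0], so rank(T) ≤ 2.
These bounds meet, so rank(T) = 2.

rank(T) = 2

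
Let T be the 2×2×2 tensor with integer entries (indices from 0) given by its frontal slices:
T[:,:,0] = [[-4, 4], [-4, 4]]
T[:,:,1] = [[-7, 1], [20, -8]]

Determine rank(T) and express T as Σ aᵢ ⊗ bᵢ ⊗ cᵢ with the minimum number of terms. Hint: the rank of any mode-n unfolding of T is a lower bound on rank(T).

Lower bound: the mode-2 unfolding of T (rows indexed by j, columns by (i,k) = (0,0), (0,1), (1,0), (1,1)) is [[-4, -7, -4, 20], [4, 1, 4, -8]].
There the 2×2 minor on rows j ∈ {0, 1}, columns (i,k) ∈ {(0,0), (0,1)} is det [[-4, -7], [4, 1]] = 24 ≠ 0, so this unfolding has rank ≥ 2; CP rank is at least every unfolding rank, so rank(T) ≥ 2. (Flattening ranks never certify an upper bound on CP rank; for that we must actually write T with 2 rank-1 terms.)
Upper bound — finding two terms. Write S_k = T[:,:,k] for the frontal slices: S₀ = [[-4, 4], [-4, 4]], S₁ = [[-7, 1], [20, -8]].
If T = a₁ ⊗ b₁ ⊗ c₁ + a₂ ⊗ b₂ ⊗ c₂ then each S_k = c₁[k]·a₁b₁ᵀ + c₂[k]·a₂b₂ᵀ. S₀ and S₁ are linearly independent, so a₁b₁ᵀ and a₂b₂ᵀ must span the same plane of matrices: they are the rank-1 matrices of the form x·S₀ + y·S₁.
det(x·S₀ + y·S₁) is −72·xy + 36·y² = (-36)·(2·x − y)(y), vanishing at (x:y) = (1:2) and (1:0).
M₁ = S₀ + 2·S₁ = [[-18, 6], [36, -12]] = (-6)·[1, -2][3, -1]ᵀ and M₂ = S₀ = [[-4, 4], [-4, 4]] = (-4)·[1, 1][1, -1]ᵀ, so take a₁ = [1, -2], b₁ = [3, -1], a₂ = [1, 1], b₂ = [1, -1].
Each slice is an integer combination of E₁ = a₁b₁ᵀ and E₂ = a₂b₂ᵀ: S₀ = −4·E₂, S₁ = −3·E₁ + 2·E₂; reading off coefficients, c₁ = [0, -3] and c₂ = [-4, 2].
Hence T = [1, -2] ⊗ [3, -1] ⊗ [0, -3] + [1, 1] ⊗ [1, -1] ⊗ [-4, 2], so rank(T) ≤ 2.
These bounds meet, so rank(T) = 2.
Check entry T[0,0,1] = -7: (1)·(3)·(-3) + (1)·(1)·(2) = -7.

rank(T) = 2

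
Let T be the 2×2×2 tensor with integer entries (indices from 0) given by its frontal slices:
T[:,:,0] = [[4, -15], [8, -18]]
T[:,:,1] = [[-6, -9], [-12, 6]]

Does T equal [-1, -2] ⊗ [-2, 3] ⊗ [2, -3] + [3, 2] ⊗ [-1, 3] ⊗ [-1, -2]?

Reconstruct entry (0,0,0) from the claimed factors: Σₗ aₗ[0]bₗ[0]cₗ[0] = (-1)·(-2)·(2) + (3)·(-1)·(-1) = 7, but T[0,0,0] = 4. The claim is false.

No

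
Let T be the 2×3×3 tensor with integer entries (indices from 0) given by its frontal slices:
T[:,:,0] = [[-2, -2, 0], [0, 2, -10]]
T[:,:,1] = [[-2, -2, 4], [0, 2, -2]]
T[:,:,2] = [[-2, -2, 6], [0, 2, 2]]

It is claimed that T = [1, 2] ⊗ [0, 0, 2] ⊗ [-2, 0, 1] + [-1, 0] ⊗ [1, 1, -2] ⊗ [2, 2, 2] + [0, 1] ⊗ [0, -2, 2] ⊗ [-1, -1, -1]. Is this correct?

Reconstruct entrywise from the claimed factors. For example, T[1,1,2] = 2 and Σₗ aₗ[1]bₗ[1]cₗ[2] = (2)·(0)·(1) + (0)·(1)·(2) + (1)·(-2)·(-1) = 2; checking all 18 entries, every one matches. The claim holds.

Yes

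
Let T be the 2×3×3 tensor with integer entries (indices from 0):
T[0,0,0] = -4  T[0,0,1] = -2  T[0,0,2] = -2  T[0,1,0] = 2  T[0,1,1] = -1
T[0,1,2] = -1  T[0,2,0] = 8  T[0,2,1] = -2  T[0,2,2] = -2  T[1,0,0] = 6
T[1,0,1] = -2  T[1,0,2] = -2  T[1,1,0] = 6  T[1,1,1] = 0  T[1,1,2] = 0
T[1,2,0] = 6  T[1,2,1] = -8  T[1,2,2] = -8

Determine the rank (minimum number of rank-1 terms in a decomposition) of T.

3

Lower bound: the mode-2 unfolding of T (rows indexed by j, columns by (i,k) = (0,0), (0,1), (0,2), (1,0), (1,1), (1,2)) is [[-4, -2, -2, 6, -2, -2], [2, -1, -1, 6, 0, 0], [8, -2, -2, 6, -8, -8]].
There the 3×3 minor on rows j ∈ {0, 1, 2}, columns (i,k) ∈ {(0,0), (0,1), (1,0)} is det [[-4, -2, 6], [2, -1, 6], [8, -2, 6]] = -72 ≠ 0, so this unfolding has rank ≥ 3; CP rank is at least every unfolding rank, so rank(T) ≥ 3. (Flattening ranks never certify an upper bound on CP rank; for that we must actually write T with 3 rank-1 terms.)
Upper bound: T is a sum of 3 rank-1 terms, T = [0, 1] ⊗ [1, 1, -2] ⊗ [2, 2, 2] + [1, 2] ⊗ [2, 1, 2] ⊗ [2, -1, -1] + [2, 1] ⊗ [2, 0, -1] ⊗ [-2, 0, 0] (one valid choice — decompositions are not unique — normalised so each a, b is primitive with positive first nonzero entry; check it by expanding all entries), so rank(T) ≤ 3.
These bounds meet, so rank(T) = 3.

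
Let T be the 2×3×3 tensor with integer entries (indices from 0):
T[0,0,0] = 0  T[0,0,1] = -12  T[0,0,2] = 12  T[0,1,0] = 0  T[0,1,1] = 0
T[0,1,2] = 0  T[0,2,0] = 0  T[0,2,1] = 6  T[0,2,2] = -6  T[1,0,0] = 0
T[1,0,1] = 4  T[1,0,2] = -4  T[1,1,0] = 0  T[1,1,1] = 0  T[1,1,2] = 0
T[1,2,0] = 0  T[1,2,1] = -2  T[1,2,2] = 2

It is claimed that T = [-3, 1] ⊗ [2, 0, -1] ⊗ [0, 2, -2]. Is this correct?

Yes

Reconstruct entrywise from the claimed factors. For example, T[1,0,0] = 0 and Σₗ aₗ[1]bₗ[0]cₗ[0] = (1)·(2)·(0) = 0; checking all 18 entries, every one matches. The claim holds.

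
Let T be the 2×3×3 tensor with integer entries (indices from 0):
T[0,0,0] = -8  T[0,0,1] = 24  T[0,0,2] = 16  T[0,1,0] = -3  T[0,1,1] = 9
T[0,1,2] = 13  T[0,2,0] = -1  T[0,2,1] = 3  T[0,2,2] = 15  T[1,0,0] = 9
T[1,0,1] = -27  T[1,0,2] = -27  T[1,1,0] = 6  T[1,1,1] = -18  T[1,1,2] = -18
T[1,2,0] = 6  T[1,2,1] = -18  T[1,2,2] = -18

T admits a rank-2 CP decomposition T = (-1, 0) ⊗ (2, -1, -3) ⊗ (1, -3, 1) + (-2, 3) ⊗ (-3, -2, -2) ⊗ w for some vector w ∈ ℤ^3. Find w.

w = (-1, 3, 3)

Subtract the known terms from T to get the rank-1 residual R = (-2, 3) ⊗ (-3, -2, -2) ⊗ w, so R[i,j,k] = a[i]·b[j]·w[k]. Pick indices with nonzero a[0]·b[0] = (-2)·(-3) = 6. Only the fibre through (0,0,·) is needed: R[0,0,:] = T[0,0,:] − Σₗ aₗ[0]bₗ[0]cₗ = [-8, 24, 16] − (-1)·(2)·(1, -3, 1) = [-6, 18, 18]. Then w[k] = R[0,0,k] / 6 for each k, giving w = [-6, 18, 18] / 6 = (-1, 3, 3).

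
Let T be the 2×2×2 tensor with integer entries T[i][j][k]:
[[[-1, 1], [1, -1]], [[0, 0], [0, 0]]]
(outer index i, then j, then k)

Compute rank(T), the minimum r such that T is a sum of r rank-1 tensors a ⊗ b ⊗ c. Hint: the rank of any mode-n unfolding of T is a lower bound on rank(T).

Lower bound: T ≠ 0 (e.g. T[0,0,0] = -1), so rank(T) ≥ 1.
Upper bound: the mode-1 fibre T[:,0,0] = [-1, 0] gives a = (1, 0) (primitive direction); the mode-2 fibre T[0,:,0] = [-1, 1] gives b = (1, -1); then c[k] = T[0,0,k] / (a[0]·b[0]) = [-1, 1] / 1 = (-1, 1).
Expanding (1, 0) ⊗ (1, -1) ⊗ (-1, 1) reproduces all 8 entries of T, so T = (1, 0) ⊗ (1, -1) ⊗ (-1, 1) and rank(T) ≤ 1.
These bounds meet, so rank(T) = 1.

1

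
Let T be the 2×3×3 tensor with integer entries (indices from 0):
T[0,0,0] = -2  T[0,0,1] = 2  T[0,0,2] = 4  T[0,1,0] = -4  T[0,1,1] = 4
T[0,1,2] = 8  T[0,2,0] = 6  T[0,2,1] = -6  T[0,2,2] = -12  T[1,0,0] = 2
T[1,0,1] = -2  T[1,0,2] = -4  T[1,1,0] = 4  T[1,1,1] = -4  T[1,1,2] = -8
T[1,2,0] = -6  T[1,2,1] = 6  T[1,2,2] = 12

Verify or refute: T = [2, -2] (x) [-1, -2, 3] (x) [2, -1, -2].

No

Reconstruct entry (0,0,0) from the claimed factors: Σₗ aₗ[0]bₗ[0]cₗ[0] = (2)·(-1)·(2) = -4, but T[0,0,0] = -2. The claim is false.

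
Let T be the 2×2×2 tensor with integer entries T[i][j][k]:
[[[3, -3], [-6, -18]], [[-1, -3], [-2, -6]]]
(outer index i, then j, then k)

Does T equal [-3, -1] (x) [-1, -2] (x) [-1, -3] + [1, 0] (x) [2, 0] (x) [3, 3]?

Reconstruct entrywise from the claimed factors. For example, T[1,1,1] = -6 and Σₗ aₗ[1]bₗ[1]cₗ[1] = (-1)·(-2)·(-3) + (0)·(0)·(3) = -6; checking all 8 entries, every one matches. The claim holds.

Yes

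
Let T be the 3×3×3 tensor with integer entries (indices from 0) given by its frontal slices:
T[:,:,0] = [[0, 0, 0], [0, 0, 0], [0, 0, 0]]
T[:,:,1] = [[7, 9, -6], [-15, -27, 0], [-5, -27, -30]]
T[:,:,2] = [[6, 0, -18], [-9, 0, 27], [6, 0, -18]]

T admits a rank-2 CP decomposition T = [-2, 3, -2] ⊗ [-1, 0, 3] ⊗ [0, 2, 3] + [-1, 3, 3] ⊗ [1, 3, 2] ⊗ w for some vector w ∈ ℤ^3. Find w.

w = [0, -3, 0]

Subtract the known terms from T to get the rank-1 residual R = [-1, 3, 3] ⊗ [1, 3, 2] ⊗ w, so R[i,j,k] = a[i]·b[j]·w[k]. Pick indices with nonzero a[0]·b[0] = (-1)·(1) = -1. Only the fibre through (0,0,·) is needed: R[0,0,:] = T[0,0,:] − Σₗ aₗ[0]bₗ[0]cₗ = [0, 7, 6] − (-2)·(-1)·[0, 2, 3] = [0, 3, 0]. Then w[k] = R[0,0,k] / -1 for each k, giving w = [0, 3, 0] / -1 = [0, -3, 0].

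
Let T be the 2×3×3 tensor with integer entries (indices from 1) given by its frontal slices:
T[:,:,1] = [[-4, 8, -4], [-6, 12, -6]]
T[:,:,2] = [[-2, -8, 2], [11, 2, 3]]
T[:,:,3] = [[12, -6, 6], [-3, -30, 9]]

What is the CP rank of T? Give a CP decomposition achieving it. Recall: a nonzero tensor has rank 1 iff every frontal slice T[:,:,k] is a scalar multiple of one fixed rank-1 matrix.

Lower bound: the mode-1 unfolding of T (rows indexed by i, columns by (j,k) = (1,1), (1,2), (1,3), (2,1), (2,2), (2,3), (3,1), (3,2), (3,3)) is [[-4, -2, 12, 8, -8, -6, -4, 2, 6], [-6, 11, -3, 12, 2, -30, -6, 3, 9]].
There the 2×2 minor on rows i ∈ {1, 2}, columns (j,k) ∈ {(1,1), (1,2)} is det [[-4, -2], [-6, 11]] = -56 ≠ 0, so this unfolding has rank ≥ 2; CP rank is at least every unfolding rank, so rank(T) ≥ 2. (Unfolding ranks only ever bound the CP rank from below — rank(T) can be strictly larger than all of them — so the matching upper bound has to come from an explicit 2-term decomposition.)
Upper bound — finding two terms. Write S_k = T[:,:,k] for the frontal slices: S₁ = [[-4, 8, -4], [-6, 12, -6]], S₂ = [[-2, -8, 2], [11, 2, 3]], S₃ = [[12, -6, 6], [-3, -30, 9]].
If T = a₁ ⊗ b₁ ⊗ c₁ + a₂ ⊗ b₂ ⊗ c₂ then each S_k = c₁[k]·a₁b₁ᵀ + c₂[k]·a₂b₂ᵀ. S₁ and S₂ are linearly independent, so a₁b₁ᵀ and a₂b₂ᵀ must span the same plane of matrices: they are the rank-1 matrices of the form x·S₁ + y·S₂.
The 2×2 minor of x·S₁ + y·S₂ on rows {1,2}, columns {1,2} is −168·xy + 84·y² = (-84)·(2·x − y)(y), vanishing at (x:y) = (1:2) and (1:0).
M₁ = S₁ + 2·S₂ = [[-8, -8, 0], [16, 16, 0]] = (-8)·[1, -2][1, 1, 0]ᵀ and M₂ = S₁ = [[-4, 8, -4], [-6, 12, -6]] = (-2)·[2, 3][1, -2, 1]ᵀ, so take a₁ = [1, -2], b₁ = [1, 1, 0], a₂ = [2, 3], b₂ = [1, -2, 1].
Each slice is an integer combination of E₁ = a₁b₁ᵀ and E₂ = a₂b₂ᵀ: S₁ = −2·E₂, S₂ = −4·E₁ + E₂, S₃ = 6·E₁ + 3·E₂; reading off coefficients, c₁ = [0, -4, 6] and c₂ = [-2, 1, 3].
Hence T = [1, -2] ⊗ [1, 1, 0] ⊗ [0, -4, 6] + [2, 3] ⊗ [1, -2, 1] ⊗ [-2, 1, 3], so rank(T) ≤ 2.
These bounds meet, so rank(T) = 2.

rank(T) = 2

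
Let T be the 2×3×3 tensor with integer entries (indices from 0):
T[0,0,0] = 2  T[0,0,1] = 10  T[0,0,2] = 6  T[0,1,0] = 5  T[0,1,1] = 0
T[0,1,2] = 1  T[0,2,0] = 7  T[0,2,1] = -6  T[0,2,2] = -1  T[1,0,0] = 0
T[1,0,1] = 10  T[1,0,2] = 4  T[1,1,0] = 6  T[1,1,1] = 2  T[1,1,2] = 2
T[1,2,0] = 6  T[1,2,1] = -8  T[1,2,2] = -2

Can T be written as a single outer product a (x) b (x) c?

No

The mode-2 unfolding of T (rows indexed by j, columns by (i,k) = (0,0), (0,1), (0,2), (1,0), (1,1), (1,2)) is [[2, 10, 6, 0, 10, 4], [5, 0, 1, 6, 2, 2], [7, -6, -1, 6, -8, -2]].
There the 3×3 minor on rows j ∈ {0, 1, 2}, columns (i,k) ∈ {(0,0), (0,1), (0,2)} is det [[2, 10, 6], [5, 0, 1], [7, -6, -1]] = -48 ≠ 0, so this unfolding has rank ≥ 3; CP rank is at least every unfolding rank, so rank(T) ≥ 3.
In particular rank(T) ≥ 3 > 1, so T is not rank-1.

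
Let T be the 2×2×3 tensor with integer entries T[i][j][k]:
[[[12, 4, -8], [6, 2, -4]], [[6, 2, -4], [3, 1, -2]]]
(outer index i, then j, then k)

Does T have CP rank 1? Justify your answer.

Yes

If T = a ⊗ b ⊗ c then every fibre of T is a multiple of the corresponding factor, so read the factors off the fibres through the nonzero entry T[0,0,0] = 12.
The mode-1 fibre T[:,0,0] = [12, 6] gives a = [2, 1] (primitive direction); the mode-2 fibre T[0,:,0] = [12, 6] gives b = [2, 1]; then c[k] = T[0,0,k] / (a[0]·b[0]) = [12, 4, -8] / 4 = [3, 1, -2].
Expanding [2, 1] ⊗ [2, 1] ⊗ [3, 1, -2] reproduces all 12 entries of T, so T = [2, 1] ⊗ [2, 1] ⊗ [3, 1, -2] and rank(T) ≤ 1.
Equivalently every frontal slice T[:,:,k] is c[k] times the rank-1 matrix [2, 1] ⊗ [2, 1]. So T has rank 1 (it is nonzero).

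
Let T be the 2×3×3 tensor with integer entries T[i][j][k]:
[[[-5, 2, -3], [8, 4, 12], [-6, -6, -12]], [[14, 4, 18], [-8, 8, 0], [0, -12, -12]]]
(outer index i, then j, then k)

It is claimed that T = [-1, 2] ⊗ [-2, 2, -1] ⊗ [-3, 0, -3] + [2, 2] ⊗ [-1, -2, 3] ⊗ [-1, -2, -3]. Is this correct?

Reconstruct entry (0,0,0) from the claimed factors: Σₗ aₗ[0]bₗ[0]cₗ[0] = (-1)·(-2)·(-3) + (2)·(-1)·(-1) = -4, but T[0,0,0] = -5. The claim is false.

No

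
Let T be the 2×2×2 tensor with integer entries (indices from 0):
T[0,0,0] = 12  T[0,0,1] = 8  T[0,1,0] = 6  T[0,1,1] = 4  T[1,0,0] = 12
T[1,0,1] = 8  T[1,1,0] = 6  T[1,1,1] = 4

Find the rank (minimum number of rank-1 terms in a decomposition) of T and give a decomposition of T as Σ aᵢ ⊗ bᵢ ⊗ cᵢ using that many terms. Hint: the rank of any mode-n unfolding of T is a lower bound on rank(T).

rank(T) = 1

Lower bound: T ≠ 0 (e.g. T[0,0,0] = 12), so rank(T) ≥ 1.
Upper bound: if T = a ⊗ b ⊗ c then every fibre of T is a multiple of the corresponding factor, so read the factors off the fibres through the nonzero entry T[0,0,0] = 12.
The mode-1 fibre T[:,0,0] = [12, 12] gives a = [1, 1] (primitive direction); the mode-2 fibre T[0,:,0] = [12, 6] gives b = [2, 1]; then c[k] = T[0,0,k] / (a[0]·b[0]) = [12, 8] / 2 = [6, 4].
Expanding [1, 1] ⊗ [2, 1] ⊗ [6, 4] reproduces all 8 entries of T, so T = [1, 1] ⊗ [2, 1] ⊗ [6, 4] and rank(T) ≤ 1.
These bounds meet, so rank(T) = 1.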